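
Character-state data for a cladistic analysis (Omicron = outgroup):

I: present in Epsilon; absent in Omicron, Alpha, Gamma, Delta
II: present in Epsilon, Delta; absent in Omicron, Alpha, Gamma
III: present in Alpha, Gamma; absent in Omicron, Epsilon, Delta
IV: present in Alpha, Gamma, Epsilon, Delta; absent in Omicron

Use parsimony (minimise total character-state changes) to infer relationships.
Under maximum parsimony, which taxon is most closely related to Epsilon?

The outgroup has state 'absent' for every character, so 'present' is the derived state throughout.
I: derived state 'present' in Epsilon only — an autapomorphy, so it tells us nothing about relationships among taxa.
II (derived state 'present') is shared by Delta and Epsilon — a synapomorphy uniting that clade.
III (derived state 'present') is shared by Alpha and Gamma — a synapomorphy uniting that clade.
IV (derived state 'present') is shared by all ingroup taxa — unites the whole ingroup.
Most parsimonious ingroup topology: ((Alpha,Gamma),(Epsilon,Delta)).
Epsilon and Delta form a cherry on this tree, so they are sister taxa.

Delta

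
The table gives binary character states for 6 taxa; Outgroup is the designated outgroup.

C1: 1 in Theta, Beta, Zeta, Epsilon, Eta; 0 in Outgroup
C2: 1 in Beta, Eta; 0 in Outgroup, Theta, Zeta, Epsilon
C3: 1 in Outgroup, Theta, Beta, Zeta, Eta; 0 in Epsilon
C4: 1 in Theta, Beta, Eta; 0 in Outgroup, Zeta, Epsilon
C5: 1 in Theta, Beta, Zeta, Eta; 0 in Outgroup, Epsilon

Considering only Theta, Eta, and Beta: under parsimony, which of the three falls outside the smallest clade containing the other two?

Character polarity is set by the outgroup: the derived state is whichever differs from the outgroup's state, so for C3 the derived state is '0', and for the remaining characters it is '1'.
C1 (derived state '1') is shared by all ingroup taxa — unites the whole ingroup.
Only Beta and Eta show the derived state '1' for C2, supporting them as a clade.
C3: derived state '0' in Epsilon only — an autapomorphy, so it tells us nothing about relationships among taxa.
Only Beta, Eta, and Theta show the derived state '1' for C4, supporting them as a clade.
Only Beta, Eta, Theta, and Zeta show the derived state '1' for C5, supporting them as a clade.
Most parsimonious ingroup topology: (((Theta,(Beta,Eta)),Zeta),Epsilon).
Beta and Eta share a more recent common ancestor with each other than either does with Theta, so Theta is the least closely related of the three.

Theta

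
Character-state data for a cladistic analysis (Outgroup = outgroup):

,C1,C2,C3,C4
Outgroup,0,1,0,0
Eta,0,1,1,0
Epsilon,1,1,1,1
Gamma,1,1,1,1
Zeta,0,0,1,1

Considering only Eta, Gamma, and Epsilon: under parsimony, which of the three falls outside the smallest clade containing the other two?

Character polarity is set by the outgroup: the derived state is whichever differs from the outgroup's state, so for C2 the derived state is '0', and for the remaining characters it is '1'.
C1: derived state '1' in Epsilon and Gamma only — synapomorphy for {Epsilon, Gamma}.
C2: derived state '0' in Zeta only — an autapomorphy, so it tells us nothing about relationships among taxa.
All ingroup taxa share the derived state '1' for C3; it defines the ingroup but does not resolve relationships within it.
C4 (derived state '1') is shared by Epsilon, Gamma, and Zeta — a synapomorphy uniting that clade.
Most parsimonious ingroup topology: (Eta,((Epsilon,Gamma),Zeta)).
Gamma and Epsilon share a more recent common ancestor with each other than either does with Eta, so Eta is the least closely related of the three.

Eta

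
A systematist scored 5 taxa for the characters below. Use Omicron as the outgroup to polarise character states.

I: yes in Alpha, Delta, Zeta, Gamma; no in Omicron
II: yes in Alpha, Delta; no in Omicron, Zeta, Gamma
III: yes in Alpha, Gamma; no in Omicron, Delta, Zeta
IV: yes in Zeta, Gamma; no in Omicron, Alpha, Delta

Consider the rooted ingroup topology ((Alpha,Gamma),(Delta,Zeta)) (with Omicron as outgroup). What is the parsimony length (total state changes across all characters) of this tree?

6

Map each character onto ((Alpha,Gamma),(Delta,Zeta)) (rooted by Omicron) and count the minimum state changes it requires (Fitch parsimony):
I: 1; II: 2; III: 1; IV: 2.
Total tree length = 6.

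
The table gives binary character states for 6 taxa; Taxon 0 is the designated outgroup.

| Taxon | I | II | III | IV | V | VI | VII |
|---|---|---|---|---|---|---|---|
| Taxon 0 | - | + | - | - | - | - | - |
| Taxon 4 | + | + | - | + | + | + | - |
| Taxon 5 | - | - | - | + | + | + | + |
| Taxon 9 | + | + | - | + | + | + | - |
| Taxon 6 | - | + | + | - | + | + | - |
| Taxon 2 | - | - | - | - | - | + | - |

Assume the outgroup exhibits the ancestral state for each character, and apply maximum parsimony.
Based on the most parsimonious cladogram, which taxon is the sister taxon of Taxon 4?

Taxon 9

Character polarity is set by the outgroup: the derived state is whichever differs from the outgroup's state, so for II the derived state is '-', and for the remaining characters it is '+'.
I: derived state '+' in Taxon 4 and Taxon 9 only — synapomorphy for {Taxon 4, Taxon 9}.
II (state '-') occurs in Taxon 2 and Taxon 5 but conflicts with the nesting implied by the other characters — most parsimoniously interpreted as homoplasy.
III: derived state '+' in Taxon 6 only — an autapomorphy, so it tells us nothing about relationships among taxa.
IV (derived state '+') is shared by Taxon 4, Taxon 5, and Taxon 9 — a synapomorphy uniting that clade.
V: derived state '+' in Taxon 4, Taxon 5, Taxon 6, and Taxon 9 only — synapomorphy for {Taxon 4, Taxon 5, Taxon 6, Taxon 9}.
All ingroup taxa share the derived state '+' for VI; it defines the ingroup but does not resolve relationships within it.
VII: derived state '+' in Taxon 5 only — an autapomorphy, so it tells us nothing about relationships among taxa.
Most parsimonious ingroup topology: ((((Taxon 4,Taxon 9),Taxon 5),Taxon 6),Taxon 2).
Taxon 4 and Taxon 9 form a cherry on this tree, so they are sister taxa.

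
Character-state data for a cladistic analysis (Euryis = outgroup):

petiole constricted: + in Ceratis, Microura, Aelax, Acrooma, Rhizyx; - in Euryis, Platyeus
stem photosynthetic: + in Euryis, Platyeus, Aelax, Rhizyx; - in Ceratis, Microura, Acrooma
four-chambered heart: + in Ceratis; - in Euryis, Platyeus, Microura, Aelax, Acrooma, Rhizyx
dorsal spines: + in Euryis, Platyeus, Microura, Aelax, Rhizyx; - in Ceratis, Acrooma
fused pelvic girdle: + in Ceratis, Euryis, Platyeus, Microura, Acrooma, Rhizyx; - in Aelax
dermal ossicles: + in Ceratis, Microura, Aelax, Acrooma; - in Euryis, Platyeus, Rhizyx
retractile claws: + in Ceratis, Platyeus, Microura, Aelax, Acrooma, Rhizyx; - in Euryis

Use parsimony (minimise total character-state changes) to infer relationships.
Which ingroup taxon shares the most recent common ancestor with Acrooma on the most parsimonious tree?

Ceratis

Character polarity is set by the outgroup: the derived state is whichever differs from the outgroup's state, so for stem photosynthetic, dorsal spines, fused pelvic girdle the derived state is '-', and for the remaining characters it is '+'.
petiole constricted: derived state '+' in Acrooma, Aelax, Ceratis, Microura, and Rhizyx only — synapomorphy for {Acrooma, Aelax, Ceratis, Microura, Rhizyx}.
Only Acrooma, Ceratis, and Microura show the derived state '-' for stem photosynthetic, supporting them as a clade.
four-chambered heart: derived state '+' in Ceratis only — an autapomorphy, so it tells us nothing about relationships among taxa.
Only Acrooma and Ceratis show the derived state '-' for dorsal spines, supporting them as a clade.
fused pelvic girdle (derived state '-') is unique to Aelax (autapomorphy; uninformative for grouping).
dermal ossicles (derived state '+') is shared by Acrooma, Aelax, Ceratis, and Microura — a synapomorphy uniting that clade.
retractile claws (derived state '+') is shared by all ingroup taxa — unites the whole ingroup.
Most parsimonious ingroup topology: (((((Ceratis,Acrooma),Microura),Aelax),Rhizyx),Platyeus).
Acrooma and Ceratis form a cherry on this tree, so they are sister taxa.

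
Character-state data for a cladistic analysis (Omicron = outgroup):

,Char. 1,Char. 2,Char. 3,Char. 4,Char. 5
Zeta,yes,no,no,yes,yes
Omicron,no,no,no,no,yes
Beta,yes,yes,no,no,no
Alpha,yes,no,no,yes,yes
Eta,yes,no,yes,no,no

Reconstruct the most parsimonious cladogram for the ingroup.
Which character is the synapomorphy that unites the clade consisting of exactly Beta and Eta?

Char. 5

Character polarity is set by the outgroup: the derived state is whichever differs from the outgroup's state, so for Char. 5 the derived state is 'no', and for the remaining characters it is 'yes'.
All ingroup taxa share the derived state 'yes' for Char. 1; it defines the ingroup but does not resolve relationships within it.
Char. 2 (derived state 'yes') is unique to Beta (autapomorphy; uninformative for grouping).
Char. 3: derived state 'yes' in Eta only — an autapomorphy, so it tells us nothing about relationships among taxa.
Char. 4 (derived state 'yes') is shared by Alpha and Zeta — a synapomorphy uniting that clade.
Char. 5: derived state 'no' in Beta and Eta only — synapomorphy for {Beta, Eta}.
Most parsimonious ingroup topology: ((Alpha,Zeta),(Eta,Beta)).
The clade {Beta, Eta} is supported by Char. 5: its derived state 'no' occurs in exactly those taxa and in no other taxon (including the outgroup).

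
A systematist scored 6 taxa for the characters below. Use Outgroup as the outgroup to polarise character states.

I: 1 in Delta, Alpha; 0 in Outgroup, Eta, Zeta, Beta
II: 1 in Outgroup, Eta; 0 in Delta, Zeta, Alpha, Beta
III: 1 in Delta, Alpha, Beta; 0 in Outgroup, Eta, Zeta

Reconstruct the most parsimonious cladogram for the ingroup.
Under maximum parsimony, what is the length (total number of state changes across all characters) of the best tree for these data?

3

Character polarity is set by the outgroup: the derived state is whichever differs from the outgroup's state, so for II the derived state is '0', and for the remaining characters it is '1'.
Only Alpha and Delta show the derived state '1' for I, supporting them as a clade.
Only Alpha, Beta, Delta, and Zeta show the derived state '0' for II, supporting them as a clade.
III (derived state '1') is shared by Alpha, Beta, and Delta — a synapomorphy uniting that clade.
Most parsimonious ingroup topology: ((((Alpha,Delta),Beta),Zeta),Eta).
Changes per character on this tree: I: 1; II: 1; III: 1.
Total = 3.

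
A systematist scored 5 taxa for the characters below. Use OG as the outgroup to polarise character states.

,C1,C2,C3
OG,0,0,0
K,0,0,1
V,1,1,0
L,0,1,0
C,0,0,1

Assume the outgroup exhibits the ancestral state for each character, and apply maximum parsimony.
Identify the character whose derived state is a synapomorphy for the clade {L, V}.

The outgroup has state '0' for every character, so '1' is the derived state throughout.
C1: derived state '1' in V only — an autapomorphy, so it tells us nothing about relationships among taxa.
Only L and V show the derived state '1' for C2, supporting them as a clade.
C3: derived state '1' in C and K only — synapomorphy for {C, K}.
Most parsimonious ingroup topology: ((K,C),(V,L)).
The clade {L, V} is supported by C2: its derived state '1' occurs in exactly those taxa and in no other taxon (including the outgroup).

C2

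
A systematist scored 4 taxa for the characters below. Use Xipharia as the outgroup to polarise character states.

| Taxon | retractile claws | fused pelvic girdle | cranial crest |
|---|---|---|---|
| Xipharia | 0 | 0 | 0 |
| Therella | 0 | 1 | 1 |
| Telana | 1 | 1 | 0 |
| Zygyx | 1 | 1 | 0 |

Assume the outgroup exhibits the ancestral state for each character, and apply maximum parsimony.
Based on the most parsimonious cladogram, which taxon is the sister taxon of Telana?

Zygyx

The outgroup has state '0' for every character, so '1' is the derived state throughout.
retractile claws (derived state '1') is shared by Telana and Zygyx — a synapomorphy uniting that clade.
fused pelvic girdle (derived state '1') is shared by all ingroup taxa — unites the whole ingroup.
cranial crest (derived state '1') is unique to Therella (autapomorphy; uninformative for grouping).
Most parsimonious ingroup topology: (Therella,(Telana,Zygyx)).
Telana and Zygyx form a cherry on this tree, so they are sister taxa.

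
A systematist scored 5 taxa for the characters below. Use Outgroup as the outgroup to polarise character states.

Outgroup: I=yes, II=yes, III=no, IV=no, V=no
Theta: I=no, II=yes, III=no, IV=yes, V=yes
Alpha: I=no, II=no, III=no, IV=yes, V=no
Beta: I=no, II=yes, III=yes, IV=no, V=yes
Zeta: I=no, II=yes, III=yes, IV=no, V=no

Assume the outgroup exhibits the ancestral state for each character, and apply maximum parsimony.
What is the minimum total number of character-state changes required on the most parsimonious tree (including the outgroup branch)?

6

Character polarity is set by the outgroup: the derived state is whichever differs from the outgroup's state, so for I, II the derived state is 'no', and for the remaining characters it is 'yes'.
All ingroup taxa share the derived state 'no' for I; it defines the ingroup but does not resolve relationships within it.
II (derived state 'no') is unique to Alpha (autapomorphy; uninformative for grouping).
III (derived state 'yes') is shared by Beta and Zeta — a synapomorphy uniting that clade.
IV (derived state 'yes') is shared by Alpha and Theta — a synapomorphy uniting that clade.
V (state 'yes') occurs in Beta and Theta but conflicts with the nesting implied by the other characters — most parsimoniously interpreted as homoplasy.
Most parsimonious ingroup topology: ((Theta,Alpha),(Beta,Zeta)).
Changes per character on this tree: I: 1; II: 1; III: 1; IV: 1; V: 2.
Total = 6.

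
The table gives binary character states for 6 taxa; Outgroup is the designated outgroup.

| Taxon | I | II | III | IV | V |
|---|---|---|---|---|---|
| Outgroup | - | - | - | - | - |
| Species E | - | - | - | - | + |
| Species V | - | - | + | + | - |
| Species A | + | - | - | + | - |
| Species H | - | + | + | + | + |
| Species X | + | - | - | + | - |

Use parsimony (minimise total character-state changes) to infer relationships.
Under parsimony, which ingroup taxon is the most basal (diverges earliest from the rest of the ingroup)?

Species E

The outgroup has state '-' for every character, so '+' is the derived state throughout.
Only Species A and Species X show the derived state '+' for I, supporting them as a clade.
II: derived state '+' in Species H only — an autapomorphy, so it tells us nothing about relationships among taxa.
III (derived state '+') is shared by Species H and Species V — a synapomorphy uniting that clade.
Only Species A, Species H, Species V, and Species X show the derived state '+' for IV, supporting them as a clade.
V (state '+') occurs in Species E and Species H but conflicts with the nesting implied by the other characters — most parsimoniously interpreted as homoplasy.
Most parsimonious ingroup topology: (Species E,((Species V,Species H),(Species A,Species X))).
Species E is sister to the clade containing all other ingroup taxa, so it is the earliest-diverging (most basal) ingroup lineage.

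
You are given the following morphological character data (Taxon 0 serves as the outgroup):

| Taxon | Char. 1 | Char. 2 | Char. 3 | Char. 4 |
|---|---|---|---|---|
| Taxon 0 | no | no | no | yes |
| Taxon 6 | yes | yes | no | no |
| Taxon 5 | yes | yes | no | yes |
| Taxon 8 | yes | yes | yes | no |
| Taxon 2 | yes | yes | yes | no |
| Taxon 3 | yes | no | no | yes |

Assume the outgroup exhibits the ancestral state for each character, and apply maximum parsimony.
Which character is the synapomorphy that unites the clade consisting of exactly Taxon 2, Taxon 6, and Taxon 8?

Char. 4

Character polarity is set by the outgroup: the derived state is whichever differs from the outgroup's state, so for Char. 4 the derived state is 'no', and for the remaining characters it is 'yes'.
All ingroup taxa share the derived state 'yes' for Char. 1; it defines the ingroup but does not resolve relationships within it.
Char. 2: derived state 'yes' in Taxon 2, Taxon 5, Taxon 6, and Taxon 8 only — synapomorphy for {Taxon 2, Taxon 5, Taxon 6, Taxon 8}.
Only Taxon 2 and Taxon 8 show the derived state 'yes' for Char. 3, supporting them as a clade.
Only Taxon 2, Taxon 6, and Taxon 8 show the derived state 'no' for Char. 4, supporting them as a clade.
Most parsimonious ingroup topology: (((Taxon 6,(Taxon 8,Taxon 2)),Taxon 5),Taxon 3).
The clade {Taxon 2, Taxon 6, Taxon 8} is supported by Char. 4: its derived state 'no' occurs in exactly those taxa and in no other taxon (including the outgroup).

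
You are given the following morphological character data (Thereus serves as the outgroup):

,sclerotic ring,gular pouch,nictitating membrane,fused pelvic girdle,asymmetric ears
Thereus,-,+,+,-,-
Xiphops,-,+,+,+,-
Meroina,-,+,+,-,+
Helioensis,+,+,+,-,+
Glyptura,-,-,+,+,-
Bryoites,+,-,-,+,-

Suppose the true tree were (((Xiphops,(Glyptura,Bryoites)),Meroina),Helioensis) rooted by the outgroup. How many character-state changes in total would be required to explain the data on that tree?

Map each character onto (((Xiphops,(Glyptura,Bryoites)),Meroina),Helioensis) (rooted by Thereus) and count the minimum state changes it requires (Fitch parsimony):
sclerotic ring: 2; gular pouch: 1; nictitating membrane: 1; fused pelvic girdle: 1; asymmetric ears: 2.
Total tree length = 7.

7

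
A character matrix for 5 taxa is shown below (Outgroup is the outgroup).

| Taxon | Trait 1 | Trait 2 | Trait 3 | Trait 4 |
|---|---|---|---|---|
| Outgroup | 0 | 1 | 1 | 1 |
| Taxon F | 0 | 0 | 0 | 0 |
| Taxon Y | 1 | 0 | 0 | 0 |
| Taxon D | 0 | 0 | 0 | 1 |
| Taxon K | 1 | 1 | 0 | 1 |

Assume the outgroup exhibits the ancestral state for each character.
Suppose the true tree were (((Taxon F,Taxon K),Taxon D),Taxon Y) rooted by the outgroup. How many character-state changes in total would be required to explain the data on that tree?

Map each character onto (((Taxon F,Taxon K),Taxon D),Taxon Y) (rooted by Outgroup) and count the minimum state changes it requires (Fitch parsimony):
Trait 1: 2; Trait 2: 2; Trait 3: 1; Trait 4: 2.
Total tree length = 7.

7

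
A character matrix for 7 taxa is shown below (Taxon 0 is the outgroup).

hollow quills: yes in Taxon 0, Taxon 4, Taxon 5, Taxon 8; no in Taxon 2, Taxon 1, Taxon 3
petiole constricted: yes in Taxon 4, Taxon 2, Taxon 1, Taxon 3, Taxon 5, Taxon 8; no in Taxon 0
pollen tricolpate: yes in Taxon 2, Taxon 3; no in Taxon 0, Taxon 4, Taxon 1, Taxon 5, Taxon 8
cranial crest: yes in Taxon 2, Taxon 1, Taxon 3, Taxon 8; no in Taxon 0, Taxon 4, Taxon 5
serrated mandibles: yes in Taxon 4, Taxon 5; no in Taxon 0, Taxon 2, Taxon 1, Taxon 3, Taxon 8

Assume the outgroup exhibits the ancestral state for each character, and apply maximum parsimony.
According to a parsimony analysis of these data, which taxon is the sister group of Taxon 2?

Taxon 3

Character polarity is set by the outgroup: the derived state is whichever differs from the outgroup's state, so for hollow quills the derived state is 'no', and for the remaining characters it is 'yes'.
hollow quills (derived state 'no') is shared by Taxon 1, Taxon 2, and Taxon 3 — a synapomorphy uniting that clade.
All ingroup taxa share the derived state 'yes' for petiole constricted; it defines the ingroup but does not resolve relationships within it.
pollen tricolpate (derived state 'yes') is shared by Taxon 2 and Taxon 3 — a synapomorphy uniting that clade.
cranial crest (derived state 'yes') is shared by Taxon 1, Taxon 2, Taxon 3, and Taxon 8 — a synapomorphy uniting that clade.
Only Taxon 4 and Taxon 5 show the derived state 'yes' for serrated mandibles, supporting them as a clade.
Most parsimonious ingroup topology: ((Taxon 4,Taxon 5),(((Taxon 2,Taxon 3),Taxon 1),Taxon 8)).
Taxon 2 and Taxon 3 form a cherry on this tree, so they are sister taxa.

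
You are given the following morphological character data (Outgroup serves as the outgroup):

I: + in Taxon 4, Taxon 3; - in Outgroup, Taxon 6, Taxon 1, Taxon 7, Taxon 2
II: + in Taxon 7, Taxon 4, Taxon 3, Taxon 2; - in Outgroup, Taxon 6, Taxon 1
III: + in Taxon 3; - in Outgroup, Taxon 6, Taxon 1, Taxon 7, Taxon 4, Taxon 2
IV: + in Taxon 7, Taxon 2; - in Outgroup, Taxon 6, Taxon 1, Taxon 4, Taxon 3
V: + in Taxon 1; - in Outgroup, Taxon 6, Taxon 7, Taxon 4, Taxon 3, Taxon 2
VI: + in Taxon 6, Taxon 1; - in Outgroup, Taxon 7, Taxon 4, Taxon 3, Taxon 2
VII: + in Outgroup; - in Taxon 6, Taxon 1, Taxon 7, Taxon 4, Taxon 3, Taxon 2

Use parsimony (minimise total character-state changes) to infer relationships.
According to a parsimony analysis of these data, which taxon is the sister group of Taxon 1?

Character polarity is set by the outgroup: the derived state is whichever differs from the outgroup's state, so for VII the derived state is '-', and for the remaining characters it is '+'.
I (derived state '+') is shared by Taxon 3 and Taxon 4 — a synapomorphy uniting that clade.
II: derived state '+' in Taxon 2, Taxon 3, Taxon 4, and Taxon 7 only — synapomorphy for {Taxon 2, Taxon 3, Taxon 4, Taxon 7}.
III: derived state '+' in Taxon 3 only — an autapomorphy, so it tells us nothing about relationships among taxa.
Only Taxon 2 and Taxon 7 show the derived state '+' for IV, supporting them as a clade.
V: derived state '+' in Taxon 1 only — an autapomorphy, so it tells us nothing about relationships among taxa.
VI (derived state '+') is shared by Taxon 1 and Taxon 6 — a synapomorphy uniting that clade.
All ingroup taxa share the derived state '-' for VII; it defines the ingroup but does not resolve relationships within it.
Most parsimonious ingroup topology: ((Taxon 6,Taxon 1),((Taxon 7,Taxon 2),(Taxon 4,Taxon 3))).
Taxon 1 and Taxon 6 form a cherry on this tree, so they are sister taxa.

Taxon 6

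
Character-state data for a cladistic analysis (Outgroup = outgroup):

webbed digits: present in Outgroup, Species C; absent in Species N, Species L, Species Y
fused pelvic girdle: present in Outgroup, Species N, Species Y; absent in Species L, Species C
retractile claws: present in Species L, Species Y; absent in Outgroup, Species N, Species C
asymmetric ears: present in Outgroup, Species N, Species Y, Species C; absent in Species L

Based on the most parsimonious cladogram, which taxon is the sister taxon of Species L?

Species Y

Character polarity is set by the outgroup: the derived state is whichever differs from the outgroup's state, so for webbed digits, fused pelvic girdle, asymmetric ears the derived state is 'absent', and for the remaining characters it is 'present'.
webbed digits (derived state 'absent') is shared by Species L, Species N, and Species Y — a synapomorphy uniting that clade.
fused pelvic girdle (state 'absent') occurs in Species C and Species L but conflicts with the nesting implied by the other characters — most parsimoniously interpreted as homoplasy.
retractile claws: derived state 'present' in Species L and Species Y only — synapomorphy for {Species L, Species Y}.
asymmetric ears: derived state 'absent' in Species L only — an autapomorphy, so it tells us nothing about relationships among taxa.
Most parsimonious ingroup topology: ((Species N,(Species L,Species Y)),Species C).
Species L and Species Y form a cherry on this tree, so they are sister taxa.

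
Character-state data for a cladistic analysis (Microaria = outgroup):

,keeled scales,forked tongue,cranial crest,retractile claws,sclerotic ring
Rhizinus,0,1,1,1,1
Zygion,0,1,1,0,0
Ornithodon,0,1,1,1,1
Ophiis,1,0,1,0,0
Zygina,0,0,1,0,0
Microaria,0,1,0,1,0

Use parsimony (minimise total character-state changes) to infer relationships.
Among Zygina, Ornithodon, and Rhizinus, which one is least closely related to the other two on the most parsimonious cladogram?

Zygina

Character polarity is set by the outgroup: the derived state is whichever differs from the outgroup's state, so for forked tongue, retractile claws the derived state is '0', and for the remaining characters it is '1'.
keeled scales (derived state '1') is unique to Ophiis (autapomorphy; uninformative for grouping).
forked tongue (derived state '0') is shared by Ophiis and Zygina — a synapomorphy uniting that clade.
All ingroup taxa share the derived state '1' for cranial crest; it defines the ingroup but does not resolve relationships within it.
retractile claws (derived state '0') is shared by Ophiis, Zygina, and Zygion — a synapomorphy uniting that clade.
sclerotic ring: derived state '1' in Ornithodon and Rhizinus only — synapomorphy for {Ornithodon, Rhizinus}.
Most parsimonious ingroup topology: ((Rhizinus,Ornithodon),((Zygina,Ophiis),Zygion)).
Rhizinus and Ornithodon share a more recent common ancestor with each other than either does with Zygina, so Zygina is the least closely related of the three.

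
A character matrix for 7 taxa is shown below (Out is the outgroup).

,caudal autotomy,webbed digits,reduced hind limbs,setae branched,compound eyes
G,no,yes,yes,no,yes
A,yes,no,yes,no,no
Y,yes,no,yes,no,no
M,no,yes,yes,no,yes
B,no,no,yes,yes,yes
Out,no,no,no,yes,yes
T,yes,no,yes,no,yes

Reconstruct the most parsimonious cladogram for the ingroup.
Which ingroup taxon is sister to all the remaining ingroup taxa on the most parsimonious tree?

Character polarity is set by the outgroup: the derived state is whichever differs from the outgroup's state, so for setae branched, compound eyes the derived state is 'no', and for the remaining characters it is 'yes'.
Only A, T, and Y show the derived state 'yes' for caudal autotomy, supporting them as a clade.
webbed digits: derived state 'yes' in G and M only — synapomorphy for {G, M}.
All ingroup taxa share the derived state 'yes' for reduced hind limbs; it defines the ingroup but does not resolve relationships within it.
setae branched: derived state 'no' in A, G, M, T, and Y only — synapomorphy for {A, G, M, T, Y}.
compound eyes (derived state 'no') is shared by A and Y — a synapomorphy uniting that clade.
Most parsimonious ingroup topology: (B,((T,(Y,A)),(G,M))).
B is sister to the clade containing all other ingroup taxa, so it is the earliest-diverging (most basal) ingroup lineage.

B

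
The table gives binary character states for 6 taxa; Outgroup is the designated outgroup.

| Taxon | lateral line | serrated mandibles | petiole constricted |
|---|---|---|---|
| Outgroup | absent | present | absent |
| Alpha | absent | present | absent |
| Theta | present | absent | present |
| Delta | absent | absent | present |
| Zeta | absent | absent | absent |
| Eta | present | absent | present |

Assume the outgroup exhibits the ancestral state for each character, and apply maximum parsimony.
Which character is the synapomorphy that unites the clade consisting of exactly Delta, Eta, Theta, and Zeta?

Character polarity is set by the outgroup: the derived state is whichever differs from the outgroup's state, so for serrated mandibles the derived state is 'absent', and for the remaining characters it is 'present'.
lateral line (derived state 'present') is shared by Eta and Theta — a synapomorphy uniting that clade.
serrated mandibles (derived state 'absent') is shared by Delta, Eta, Theta, and Zeta — a synapomorphy uniting that clade.
petiole constricted (derived state 'present') is shared by Delta, Eta, and Theta — a synapomorphy uniting that clade.
Most parsimonious ingroup topology: (Alpha,(((Theta,Eta),Delta),Zeta)).
The clade {Delta, Eta, Theta, Zeta} is supported by serrated mandibles: its derived state 'absent' occurs in exactly those taxa and in no other taxon (including the outgroup).

serrated mandibles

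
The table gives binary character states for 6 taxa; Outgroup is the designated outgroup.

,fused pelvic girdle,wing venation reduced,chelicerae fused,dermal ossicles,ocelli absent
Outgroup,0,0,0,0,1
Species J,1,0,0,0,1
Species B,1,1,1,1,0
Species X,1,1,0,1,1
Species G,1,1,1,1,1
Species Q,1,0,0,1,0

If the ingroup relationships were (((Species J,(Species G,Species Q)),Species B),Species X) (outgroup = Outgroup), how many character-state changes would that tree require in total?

10

Map each character onto (((Species J,(Species G,Species Q)),Species B),Species X) (rooted by Outgroup) and count the minimum state changes it requires (Fitch parsimony):
fused pelvic girdle: 1; wing venation reduced: 3; chelicerae fused: 2; dermal ossicles: 2; ocelli absent: 2.
Total tree length = 10.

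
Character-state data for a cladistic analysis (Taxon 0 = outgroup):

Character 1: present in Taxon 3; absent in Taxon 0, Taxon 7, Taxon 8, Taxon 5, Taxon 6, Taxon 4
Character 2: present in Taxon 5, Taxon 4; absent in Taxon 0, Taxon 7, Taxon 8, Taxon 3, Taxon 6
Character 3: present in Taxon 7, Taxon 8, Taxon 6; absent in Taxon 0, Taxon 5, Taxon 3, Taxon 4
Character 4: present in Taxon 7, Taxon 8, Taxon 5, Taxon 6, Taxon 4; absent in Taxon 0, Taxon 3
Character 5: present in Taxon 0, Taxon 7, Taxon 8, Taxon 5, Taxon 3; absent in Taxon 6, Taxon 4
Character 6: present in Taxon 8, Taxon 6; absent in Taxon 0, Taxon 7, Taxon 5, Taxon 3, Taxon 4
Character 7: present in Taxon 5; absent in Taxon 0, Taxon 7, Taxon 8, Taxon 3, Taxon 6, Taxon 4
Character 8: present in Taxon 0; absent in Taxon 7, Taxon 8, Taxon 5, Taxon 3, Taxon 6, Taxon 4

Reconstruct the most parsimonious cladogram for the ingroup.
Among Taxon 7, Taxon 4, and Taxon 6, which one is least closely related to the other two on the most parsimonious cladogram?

Character polarity is set by the outgroup: the derived state is whichever differs from the outgroup's state, so for Character 5, Character 8 the derived state is 'absent', and for the remaining characters it is 'present'.
Character 1: derived state 'present' in Taxon 3 only — an autapomorphy, so it tells us nothing about relationships among taxa.
Character 2: derived state 'present' in Taxon 4 and Taxon 5 only — synapomorphy for {Taxon 4, Taxon 5}.
Character 3: derived state 'present' in Taxon 6, Taxon 7, and Taxon 8 only — synapomorphy for {Taxon 6, Taxon 7, Taxon 8}.
Character 4 (derived state 'present') is shared by Taxon 4, Taxon 5, Taxon 6, Taxon 7, and Taxon 8 — a synapomorphy uniting that clade.
Character 5 (state 'absent') occurs in Taxon 4 and Taxon 6 but conflicts with the nesting implied by the other characters — most parsimoniously interpreted as homoplasy.
Character 6: derived state 'present' in Taxon 6 and Taxon 8 only — synapomorphy for {Taxon 6, Taxon 8}.
Character 7 (derived state 'present') is unique to Taxon 5 (autapomorphy; uninformative for grouping).
All ingroup taxa share the derived state 'absent' for Character 8; it defines the ingroup but does not resolve relationships within it.
Most parsimonious ingroup topology: (((Taxon 7,(Taxon 8,Taxon 6)),(Taxon 5,Taxon 4)),Taxon 3).
Taxon 6 and Taxon 7 share a more recent common ancestor with each other than either does with Taxon 4, so Taxon 4 is the least closely related of the three.

Taxon 4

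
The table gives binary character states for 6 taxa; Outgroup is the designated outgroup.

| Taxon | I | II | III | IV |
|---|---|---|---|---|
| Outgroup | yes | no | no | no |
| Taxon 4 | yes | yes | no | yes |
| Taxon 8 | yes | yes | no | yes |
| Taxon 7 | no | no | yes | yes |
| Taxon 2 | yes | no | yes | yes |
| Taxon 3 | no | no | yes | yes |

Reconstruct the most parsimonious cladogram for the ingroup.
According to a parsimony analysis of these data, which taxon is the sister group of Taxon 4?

Taxon 8

Character polarity is set by the outgroup: the derived state is whichever differs from the outgroup's state, so for I the derived state is 'no', and for the remaining characters it is 'yes'.
I (derived state 'no') is shared by Taxon 3 and Taxon 7 — a synapomorphy uniting that clade.
Only Taxon 4 and Taxon 8 show the derived state 'yes' for II, supporting them as a clade.
Only Taxon 2, Taxon 3, and Taxon 7 show the derived state 'yes' for III, supporting them as a clade.
IV (derived state 'yes') is shared by all ingroup taxa — unites the whole ingroup.
Most parsimonious ingroup topology: (((Taxon 3,Taxon 7),Taxon 2),(Taxon 4,Taxon 8)).
Taxon 4 and Taxon 8 form a cherry on this tree, so they are sister taxa.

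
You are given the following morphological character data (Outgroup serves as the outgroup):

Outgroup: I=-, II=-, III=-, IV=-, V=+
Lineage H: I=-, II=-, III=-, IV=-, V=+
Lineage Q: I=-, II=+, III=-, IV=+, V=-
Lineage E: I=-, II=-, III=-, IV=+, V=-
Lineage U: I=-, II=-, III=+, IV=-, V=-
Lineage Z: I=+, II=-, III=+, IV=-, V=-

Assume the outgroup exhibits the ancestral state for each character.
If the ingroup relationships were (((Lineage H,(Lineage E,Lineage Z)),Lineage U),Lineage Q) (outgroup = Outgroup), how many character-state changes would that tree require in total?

8

Map each character onto (((Lineage H,(Lineage E,Lineage Z)),Lineage U),Lineage Q) (rooted by Outgroup) and count the minimum state changes it requires (Fitch parsimony):
I: 1; II: 1; III: 2; IV: 2; V: 2.
Total tree length = 8.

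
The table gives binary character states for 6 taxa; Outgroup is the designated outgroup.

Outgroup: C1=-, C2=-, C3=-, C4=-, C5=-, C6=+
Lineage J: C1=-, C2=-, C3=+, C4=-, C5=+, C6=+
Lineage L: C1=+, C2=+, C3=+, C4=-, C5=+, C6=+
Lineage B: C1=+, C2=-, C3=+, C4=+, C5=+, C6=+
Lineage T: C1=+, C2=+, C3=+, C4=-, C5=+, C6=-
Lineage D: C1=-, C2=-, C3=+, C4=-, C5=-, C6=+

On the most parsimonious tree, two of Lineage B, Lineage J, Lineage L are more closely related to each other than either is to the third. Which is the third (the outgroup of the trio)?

Lineage J

Character polarity is set by the outgroup: the derived state is whichever differs from the outgroup's state, so for C6 the derived state is '-', and for the remaining characters it is '+'.
C1 (derived state '+') is shared by Lineage B, Lineage L, and Lineage T — a synapomorphy uniting that clade.
C2 (derived state '+') is shared by Lineage L and Lineage T — a synapomorphy uniting that clade.
C3 (derived state '+') is shared by all ingroup taxa — unites the whole ingroup.
C4 (derived state '+') is unique to Lineage B (autapomorphy; uninformative for grouping).
C5 (derived state '+') is shared by Lineage B, Lineage J, Lineage L, and Lineage T — a synapomorphy uniting that clade.
C6 (derived state '-') is unique to Lineage T (autapomorphy; uninformative for grouping).
Most parsimonious ingroup topology: ((Lineage J,((Lineage L,Lineage T),Lineage B)),Lineage D).
Lineage B and Lineage L share a more recent common ancestor with each other than either does with Lineage J, so Lineage J is the least closely related of the three.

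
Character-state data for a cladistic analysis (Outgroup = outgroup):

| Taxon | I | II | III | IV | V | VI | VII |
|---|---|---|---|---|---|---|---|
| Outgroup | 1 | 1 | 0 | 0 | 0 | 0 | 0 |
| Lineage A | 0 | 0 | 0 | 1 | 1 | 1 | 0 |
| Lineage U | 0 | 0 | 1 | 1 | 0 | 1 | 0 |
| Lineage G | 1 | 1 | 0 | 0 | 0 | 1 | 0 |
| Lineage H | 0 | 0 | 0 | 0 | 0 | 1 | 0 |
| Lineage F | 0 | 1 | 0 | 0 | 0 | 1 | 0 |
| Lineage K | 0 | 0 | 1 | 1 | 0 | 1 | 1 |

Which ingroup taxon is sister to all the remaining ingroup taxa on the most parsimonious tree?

Lineage G

Character polarity is set by the outgroup: the derived state is whichever differs from the outgroup's state, so for I, II the derived state is '0', and for the remaining characters it is '1'.
I: derived state '0' in Lineage A, Lineage F, Lineage H, Lineage K, and Lineage U only — synapomorphy for {Lineage A, Lineage F, Lineage H, Lineage K, Lineage U}.
II: derived state '0' in Lineage A, Lineage H, Lineage K, and Lineage U only — synapomorphy for {Lineage A, Lineage H, Lineage K, Lineage U}.
III: derived state '1' in Lineage K and Lineage U only — synapomorphy for {Lineage K, Lineage U}.
IV: derived state '1' in Lineage A, Lineage K, and Lineage U only — synapomorphy for {Lineage A, Lineage K, Lineage U}.
V: derived state '1' in Lineage A only — an autapomorphy, so it tells us nothing about relationships among taxa.
VI (derived state '1') is shared by all ingroup taxa — unites the whole ingroup.
VII: derived state '1' in Lineage K only — an autapomorphy, so it tells us nothing about relationships among taxa.
Most parsimonious ingroup topology: (((((Lineage U,Lineage K),Lineage A),Lineage H),Lineage F),Lineage G).
Lineage G is sister to the clade containing all other ingroup taxa, so it is the earliest-diverging (most basal) ingroup lineage.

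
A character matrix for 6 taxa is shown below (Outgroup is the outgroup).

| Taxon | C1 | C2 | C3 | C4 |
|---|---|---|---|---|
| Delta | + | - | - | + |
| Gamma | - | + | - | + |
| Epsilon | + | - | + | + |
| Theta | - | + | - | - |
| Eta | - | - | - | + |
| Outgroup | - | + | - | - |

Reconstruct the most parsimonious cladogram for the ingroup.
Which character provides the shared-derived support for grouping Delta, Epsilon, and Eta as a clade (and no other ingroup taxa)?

C2

Character polarity is set by the outgroup: the derived state is whichever differs from the outgroup's state, so for C2 the derived state is '-', and for the remaining characters it is '+'.
Only Delta and Epsilon show the derived state '+' for C1, supporting them as a clade.
Only Delta, Epsilon, and Eta show the derived state '-' for C2, supporting them as a clade.
C3 (derived state '+') is unique to Epsilon (autapomorphy; uninformative for grouping).
C4: derived state '+' in Delta, Epsilon, Eta, and Gamma only — synapomorphy for {Delta, Epsilon, Eta, Gamma}.
Most parsimonious ingroup topology: ((Gamma,((Delta,Epsilon),Eta)),Theta).
The clade {Delta, Epsilon, Eta} is supported by C2: its derived state '-' occurs in exactly those taxa and in no other taxon (including the outgroup).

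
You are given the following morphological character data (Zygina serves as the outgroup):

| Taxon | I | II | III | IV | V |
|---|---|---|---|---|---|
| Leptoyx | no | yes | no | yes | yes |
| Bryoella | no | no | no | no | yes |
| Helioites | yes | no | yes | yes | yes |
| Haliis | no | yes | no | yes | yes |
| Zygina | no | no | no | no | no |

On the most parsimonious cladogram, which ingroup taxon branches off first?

Bryoella

The outgroup has state 'no' for every character, so 'yes' is the derived state throughout.
I: derived state 'yes' in Helioites only — an autapomorphy, so it tells us nothing about relationships among taxa.
II (derived state 'yes') is shared by Haliis and Leptoyx — a synapomorphy uniting that clade.
III: derived state 'yes' in Helioites only — an autapomorphy, so it tells us nothing about relationships among taxa.
IV: derived state 'yes' in Haliis, Helioites, and Leptoyx only — synapomorphy for {Haliis, Helioites, Leptoyx}.
All ingroup taxa share the derived state 'yes' for V; it defines the ingroup but does not resolve relationships within it.
Most parsimonious ingroup topology: ((Helioites,(Leptoyx,Haliis)),Bryoella).
Bryoella is sister to the clade containing all other ingroup taxa, so it is the earliest-diverging (most basal) ingroup lineage.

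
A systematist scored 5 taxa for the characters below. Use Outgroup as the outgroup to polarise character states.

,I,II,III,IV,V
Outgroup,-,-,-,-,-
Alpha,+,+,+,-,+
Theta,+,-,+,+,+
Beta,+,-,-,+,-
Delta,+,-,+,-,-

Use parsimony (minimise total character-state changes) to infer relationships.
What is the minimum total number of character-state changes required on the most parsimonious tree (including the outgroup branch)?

The outgroup has state '-' for every character, so '+' is the derived state throughout.
All ingroup taxa share the derived state '+' for I; it defines the ingroup but does not resolve relationships within it.
II (derived state '+') is unique to Alpha (autapomorphy; uninformative for grouping).
Only Alpha, Delta, and Theta show the derived state '+' for III, supporting them as a clade.
IV groups Beta and Theta, which is incompatible with the clades supported by the remaining characters; treating it as convergent (homoplasy) costs fewer steps than any alternative tree.
Only Alpha and Theta show the derived state '+' for V, supporting them as a clade.
Most parsimonious ingroup topology: (((Alpha,Theta),Delta),Beta).
Changes per character on this tree: I: 1; II: 1; III: 1; IV: 2; V: 1.
Total = 6.

6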